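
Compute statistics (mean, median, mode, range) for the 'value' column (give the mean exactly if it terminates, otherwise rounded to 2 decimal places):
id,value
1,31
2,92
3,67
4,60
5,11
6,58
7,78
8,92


Data: [31, 92, 67, 60, 11, 58, 78, 92]
Count: 8
Sum: 489
Mean: 489/8 = 61.125
Sorted: [11, 31, 58, 60, 67, 78, 92, 92]
Median: 63.5
Mode: 92 (2 times)
Range: 92 - 11 = 81
Min: 11, Max: 92

mean=61.125, median=63.5, mode=92, range=81


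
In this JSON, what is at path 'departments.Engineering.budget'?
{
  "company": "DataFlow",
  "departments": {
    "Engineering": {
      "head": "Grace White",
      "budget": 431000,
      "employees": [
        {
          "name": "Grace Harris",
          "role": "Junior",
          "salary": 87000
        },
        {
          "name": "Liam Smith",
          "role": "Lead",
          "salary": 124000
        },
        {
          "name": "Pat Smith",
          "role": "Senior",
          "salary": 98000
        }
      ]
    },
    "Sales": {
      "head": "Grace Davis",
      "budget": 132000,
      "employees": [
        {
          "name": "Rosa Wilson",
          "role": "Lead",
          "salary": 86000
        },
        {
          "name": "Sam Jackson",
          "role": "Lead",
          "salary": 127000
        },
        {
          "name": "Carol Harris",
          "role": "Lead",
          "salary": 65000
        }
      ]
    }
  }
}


Path: departments.Engineering.budget

Navigate:
  -> departments
  -> Engineering
  -> budget = 431000

431000


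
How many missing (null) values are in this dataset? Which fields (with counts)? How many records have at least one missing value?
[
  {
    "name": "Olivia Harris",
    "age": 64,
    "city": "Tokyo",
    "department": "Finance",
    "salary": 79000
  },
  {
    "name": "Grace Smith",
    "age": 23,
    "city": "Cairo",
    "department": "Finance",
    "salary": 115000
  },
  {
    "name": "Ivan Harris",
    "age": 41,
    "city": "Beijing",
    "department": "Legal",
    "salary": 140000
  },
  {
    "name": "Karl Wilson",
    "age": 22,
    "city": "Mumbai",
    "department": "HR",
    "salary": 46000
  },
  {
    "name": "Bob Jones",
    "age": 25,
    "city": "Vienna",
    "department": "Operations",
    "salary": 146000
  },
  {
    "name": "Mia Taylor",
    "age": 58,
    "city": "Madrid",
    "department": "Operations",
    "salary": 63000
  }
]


Checking for missing (null) values in 6 records:

  Olivia Harris: complete
  Grace Smith: complete
  Ivan Harris: complete
  Karl Wilson: complete
  Bob Jones: complete
  Mia Taylor: complete

Per field:
  name: 0 missing
  age: 0 missing
  city: 0 missing
  department: 0 missing
  salary: 0 missing

Total missing values: 0
Records with any missing: 0

0 missing values (none); 0 incomplete records


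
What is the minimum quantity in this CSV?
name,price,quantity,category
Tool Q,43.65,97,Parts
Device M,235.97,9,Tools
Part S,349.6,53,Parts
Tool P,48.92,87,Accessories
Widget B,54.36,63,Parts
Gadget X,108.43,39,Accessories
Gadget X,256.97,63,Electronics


Computing minimum quantity:
Values: [97, 9, 53, 87, 63, 39, 63]
Min = 9

9


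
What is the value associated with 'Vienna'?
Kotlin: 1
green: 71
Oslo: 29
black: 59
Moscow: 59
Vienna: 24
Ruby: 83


Looking up key 'Vienna'
Value: 24

24


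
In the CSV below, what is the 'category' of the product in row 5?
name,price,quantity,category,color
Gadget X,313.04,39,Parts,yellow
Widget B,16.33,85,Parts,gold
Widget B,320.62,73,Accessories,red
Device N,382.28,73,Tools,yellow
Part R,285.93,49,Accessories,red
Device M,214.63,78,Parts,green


Query: Row 5 ('Part R'), column 'category'
Value: Accessories

Accessories


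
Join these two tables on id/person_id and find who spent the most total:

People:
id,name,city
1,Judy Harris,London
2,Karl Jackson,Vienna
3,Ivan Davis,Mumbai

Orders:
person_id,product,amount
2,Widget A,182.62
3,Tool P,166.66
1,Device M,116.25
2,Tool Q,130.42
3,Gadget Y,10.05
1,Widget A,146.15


Join on: people.id = orders.person_id

Joined rows:
  Karl Jackson (Vienna) bought Widget A for $182.62
  Ivan Davis (Mumbai) bought Tool P for $166.66
  Judy Harris (London) bought Device M for $116.25
  Karl Jackson (Vienna) bought Tool Q for $130.42
  Ivan Davis (Mumbai) bought Gadget Y for $10.05
  Judy Harris (London) bought Widget A for $146.15

Total per person:
  Karl Jackson: $313.04
  Judy Harris: $262.40
  Ivan Davis: $176.71

Top spender: Karl Jackson ($313.04)

Karl Jackson ($313.04)


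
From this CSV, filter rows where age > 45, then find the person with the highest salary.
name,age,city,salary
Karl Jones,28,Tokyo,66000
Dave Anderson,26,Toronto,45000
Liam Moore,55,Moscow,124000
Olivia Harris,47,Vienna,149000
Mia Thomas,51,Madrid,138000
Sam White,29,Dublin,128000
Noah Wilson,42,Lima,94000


Filter: age > 45
Sort by: salary (descending)

Filtered records (3):
  Olivia Harris, age 47, salary $149000
  Mia Thomas, age 51, salary $138000
  Liam Moore, age 55, salary $124000

Highest salary: Olivia Harris ($149000)

Olivia Harris


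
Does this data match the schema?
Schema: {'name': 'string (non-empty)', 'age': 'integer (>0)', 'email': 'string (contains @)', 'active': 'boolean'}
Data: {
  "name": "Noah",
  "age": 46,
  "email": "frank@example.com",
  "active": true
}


Validating each field against schema:
  name: OK (non-empty string)
  age: OK (positive integer)
  email: OK (string with @)
  active: OK (boolean)

Result: VALID

VALID


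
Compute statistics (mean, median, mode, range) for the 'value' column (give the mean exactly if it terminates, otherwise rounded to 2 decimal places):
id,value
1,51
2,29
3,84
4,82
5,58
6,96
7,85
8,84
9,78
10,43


Data: [51, 29, 84, 82, 58, 96, 85, 84, 78, 43]
Count: 10
Sum: 690
Mean: 690/10 = 69
Sorted: [29, 43, 51, 58, 78, 82, 84, 84, 85, 96]
Median: 80.0
Mode: 84 (2 times)
Range: 96 - 29 = 67
Min: 29, Max: 96

mean=69, median=80.0, mode=84, range=67


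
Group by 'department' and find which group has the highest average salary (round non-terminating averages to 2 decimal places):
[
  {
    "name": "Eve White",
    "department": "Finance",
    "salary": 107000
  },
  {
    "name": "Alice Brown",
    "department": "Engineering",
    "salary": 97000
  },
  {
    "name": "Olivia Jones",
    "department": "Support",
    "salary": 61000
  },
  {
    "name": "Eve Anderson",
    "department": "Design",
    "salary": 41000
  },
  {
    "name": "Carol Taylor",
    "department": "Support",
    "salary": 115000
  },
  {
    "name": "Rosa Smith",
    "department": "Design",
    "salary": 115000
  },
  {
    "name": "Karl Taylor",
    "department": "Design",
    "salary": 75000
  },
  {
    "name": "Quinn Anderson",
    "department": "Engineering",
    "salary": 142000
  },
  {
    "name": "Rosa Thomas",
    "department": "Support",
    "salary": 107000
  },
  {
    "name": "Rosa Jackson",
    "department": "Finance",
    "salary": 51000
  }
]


Group by: department

Groups:
  Design: 3 people, avg salary = 231000/3 = $77000
  Engineering: 2 people, avg salary = 239000/2 = $119500
  Finance: 2 people, avg salary = 158000/2 = $79000
  Support: 3 people, avg salary = 283000/3 ≈ $94333.33

Highest average salary: Engineering ($119500)

Engineering ($119500)


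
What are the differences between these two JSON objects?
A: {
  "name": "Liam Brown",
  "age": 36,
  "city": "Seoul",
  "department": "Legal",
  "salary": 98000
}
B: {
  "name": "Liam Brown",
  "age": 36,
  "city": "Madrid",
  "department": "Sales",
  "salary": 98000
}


Comparing each field (in key order):
  name: same
  age: same
  city: DIFFERENT
  department: DIFFERENT
  salary: same
Differences:
  city: Seoul -> Madrid
  department: Legal -> Sales

2 field(s) changed

2 changes: city, department


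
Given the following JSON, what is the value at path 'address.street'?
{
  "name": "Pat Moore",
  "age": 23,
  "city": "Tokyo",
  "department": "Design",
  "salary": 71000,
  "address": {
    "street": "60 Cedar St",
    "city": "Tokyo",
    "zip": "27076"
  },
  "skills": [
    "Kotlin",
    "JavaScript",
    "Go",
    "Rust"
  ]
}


Query: address.street
Path: address -> street
Value: 60 Cedar St

60 Cedar St


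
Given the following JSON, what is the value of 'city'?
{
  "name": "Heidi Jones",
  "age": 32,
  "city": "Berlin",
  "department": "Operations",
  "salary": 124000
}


Looking up field 'city'
Value: Berlin

Berlin


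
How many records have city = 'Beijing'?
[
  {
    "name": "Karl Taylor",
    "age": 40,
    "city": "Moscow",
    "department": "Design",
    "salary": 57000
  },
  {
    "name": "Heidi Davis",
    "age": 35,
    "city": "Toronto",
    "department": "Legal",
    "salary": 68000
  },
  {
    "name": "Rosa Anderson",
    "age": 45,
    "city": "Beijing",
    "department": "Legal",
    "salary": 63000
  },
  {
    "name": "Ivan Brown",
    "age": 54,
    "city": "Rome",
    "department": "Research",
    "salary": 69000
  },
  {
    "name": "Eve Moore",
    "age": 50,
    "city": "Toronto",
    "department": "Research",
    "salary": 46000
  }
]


Data: 5 records
Condition: city = 'Beijing'

Checking each record:
  Karl Taylor: Moscow
  Heidi Davis: Toronto
  Rosa Anderson: Beijing MATCH
  Ivan Brown: Rome
  Eve Moore: Toronto

Count: 1

1


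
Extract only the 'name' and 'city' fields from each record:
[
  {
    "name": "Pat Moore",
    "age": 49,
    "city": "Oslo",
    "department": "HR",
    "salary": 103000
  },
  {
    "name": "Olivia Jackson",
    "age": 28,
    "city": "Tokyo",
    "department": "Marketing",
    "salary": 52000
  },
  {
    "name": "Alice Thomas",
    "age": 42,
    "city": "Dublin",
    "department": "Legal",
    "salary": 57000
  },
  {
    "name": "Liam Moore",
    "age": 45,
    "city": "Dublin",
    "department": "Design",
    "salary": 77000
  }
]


Original: 4 records with fields: name, age, city, department, salary
Keep: ['name', 'city']
Drop: ['age', 'department', 'salary']
Result: 4 records, 2 fields each

[
  {
    "name": "Pat Moore",
    "city": "Oslo"
  },
  {
    "name": "Olivia Jackson",
    "city": "Tokyo"
  },
  {
    "name": "Alice Thomas",
    "city": "Dublin"
  },
  {
    "name": "Liam Moore",
    "city": "Dublin"
  }
]


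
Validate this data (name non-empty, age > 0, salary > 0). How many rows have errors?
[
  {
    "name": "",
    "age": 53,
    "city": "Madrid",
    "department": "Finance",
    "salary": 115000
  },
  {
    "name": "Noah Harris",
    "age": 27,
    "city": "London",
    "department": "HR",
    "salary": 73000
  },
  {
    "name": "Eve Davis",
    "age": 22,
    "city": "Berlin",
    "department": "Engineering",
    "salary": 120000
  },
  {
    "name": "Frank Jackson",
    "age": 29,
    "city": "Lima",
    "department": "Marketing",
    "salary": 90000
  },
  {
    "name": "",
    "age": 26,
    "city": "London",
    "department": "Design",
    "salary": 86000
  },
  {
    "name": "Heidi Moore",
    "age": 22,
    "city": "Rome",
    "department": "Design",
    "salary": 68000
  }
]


Validating 6 records:
Rules: name non-empty, age > 0, salary > 0

  Row 1 (???): empty name
  Row 2 (Noah Harris): OK
  Row 3 (Eve Davis): OK
  Row 4 (Frank Jackson): OK
  Row 5 (???): empty name
  Row 6 (Heidi Moore): OK

Total errors: 2

2 errors


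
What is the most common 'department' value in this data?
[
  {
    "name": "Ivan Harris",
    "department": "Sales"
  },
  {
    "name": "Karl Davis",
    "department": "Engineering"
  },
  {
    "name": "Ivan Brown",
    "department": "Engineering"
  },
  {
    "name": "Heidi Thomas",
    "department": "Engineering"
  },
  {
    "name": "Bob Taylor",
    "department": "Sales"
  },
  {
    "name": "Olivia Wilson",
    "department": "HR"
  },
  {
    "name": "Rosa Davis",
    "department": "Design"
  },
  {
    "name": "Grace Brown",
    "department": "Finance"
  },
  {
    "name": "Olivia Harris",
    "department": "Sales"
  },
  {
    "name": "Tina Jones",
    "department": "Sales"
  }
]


Counting 'department' values across 10 records:

  Sales: 4 ####
  Engineering: 3 ###
  HR: 1 #
  Design: 1 #
  Finance: 1 #

Most common: Sales (4 times)

Sales (4 times)


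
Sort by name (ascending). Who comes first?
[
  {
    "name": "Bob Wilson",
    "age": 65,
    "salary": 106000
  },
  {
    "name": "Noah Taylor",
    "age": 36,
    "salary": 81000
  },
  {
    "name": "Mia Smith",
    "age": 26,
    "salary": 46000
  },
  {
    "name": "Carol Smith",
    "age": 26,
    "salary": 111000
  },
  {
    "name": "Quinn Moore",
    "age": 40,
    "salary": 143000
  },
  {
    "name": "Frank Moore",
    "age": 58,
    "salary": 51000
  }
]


Sort by: name (ascending)

Sorted order:
  1. Bob Wilson (name = Bob Wilson)
  2. Carol Smith (name = Carol Smith)
  3. Frank Moore (name = Frank Moore)
  4. Mia Smith (name = Mia Smith)
  5. Noah Taylor (name = Noah Taylor)
  6. Quinn Moore (name = Quinn Moore)

First: Bob Wilson

Bob Wilson


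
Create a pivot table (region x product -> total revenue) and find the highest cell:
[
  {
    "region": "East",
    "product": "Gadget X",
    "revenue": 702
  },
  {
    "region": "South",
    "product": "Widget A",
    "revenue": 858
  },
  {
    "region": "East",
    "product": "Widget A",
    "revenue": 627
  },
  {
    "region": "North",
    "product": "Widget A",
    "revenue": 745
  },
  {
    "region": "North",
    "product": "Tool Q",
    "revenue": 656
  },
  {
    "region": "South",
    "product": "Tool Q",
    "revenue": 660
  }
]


Pivot: region (rows) x product (columns) -> total revenue

     Gadget X      Tool Q        Widget A    
East           702             0           627  
North            0           656           745  
South            0           660           858  

Highest: South / Widget A = $858

South / Widget A = $858


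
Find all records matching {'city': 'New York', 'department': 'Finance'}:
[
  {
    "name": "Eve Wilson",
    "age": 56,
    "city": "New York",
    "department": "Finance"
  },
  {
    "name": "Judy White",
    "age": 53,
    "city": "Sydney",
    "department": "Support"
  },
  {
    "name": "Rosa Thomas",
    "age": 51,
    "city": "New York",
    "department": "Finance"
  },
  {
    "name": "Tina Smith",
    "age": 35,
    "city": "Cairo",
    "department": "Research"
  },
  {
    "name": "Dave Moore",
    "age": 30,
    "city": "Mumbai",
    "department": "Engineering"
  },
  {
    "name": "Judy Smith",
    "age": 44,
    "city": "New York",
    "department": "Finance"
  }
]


Search criteria: {'city': 'New York', 'department': 'Finance'}

Checking 6 records:
  Eve Wilson: {city: New York, department: Finance} <-- MATCH
  Judy White: {city: Sydney, department: Support}
  Rosa Thomas: {city: New York, department: Finance} <-- MATCH
  Tina Smith: {city: Cairo, department: Research}
  Dave Moore: {city: Mumbai, department: Engineering}
  Judy Smith: {city: New York, department: Finance} <-- MATCH

Matches: ["Eve Wilson", "Rosa Thomas", "Judy Smith"]

["Eve Wilson", "Rosa Thomas", "Judy Smith"]


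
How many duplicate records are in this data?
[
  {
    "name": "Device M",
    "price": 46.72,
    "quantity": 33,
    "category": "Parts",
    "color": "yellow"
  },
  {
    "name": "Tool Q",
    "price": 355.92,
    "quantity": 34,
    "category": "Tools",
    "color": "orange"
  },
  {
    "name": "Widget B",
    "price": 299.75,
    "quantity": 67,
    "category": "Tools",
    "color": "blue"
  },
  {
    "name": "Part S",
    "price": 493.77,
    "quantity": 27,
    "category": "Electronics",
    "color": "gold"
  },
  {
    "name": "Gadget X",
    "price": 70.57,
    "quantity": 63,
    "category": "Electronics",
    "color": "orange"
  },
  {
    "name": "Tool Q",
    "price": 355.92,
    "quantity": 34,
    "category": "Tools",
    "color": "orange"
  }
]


Checking 6 records for duplicates:

  Row 1: Device M ($46.72, qty 33)
  Row 2: Tool Q ($355.92, qty 34)
  Row 3: Widget B ($299.75, qty 67)
  Row 4: Part S ($493.77, qty 27)
  Row 5: Gadget X ($70.57, qty 63)
  Row 6: Tool Q ($355.92, qty 34) <-- DUPLICATE

Duplicates found: 1
Unique records: 5

1 duplicates, 5 unique


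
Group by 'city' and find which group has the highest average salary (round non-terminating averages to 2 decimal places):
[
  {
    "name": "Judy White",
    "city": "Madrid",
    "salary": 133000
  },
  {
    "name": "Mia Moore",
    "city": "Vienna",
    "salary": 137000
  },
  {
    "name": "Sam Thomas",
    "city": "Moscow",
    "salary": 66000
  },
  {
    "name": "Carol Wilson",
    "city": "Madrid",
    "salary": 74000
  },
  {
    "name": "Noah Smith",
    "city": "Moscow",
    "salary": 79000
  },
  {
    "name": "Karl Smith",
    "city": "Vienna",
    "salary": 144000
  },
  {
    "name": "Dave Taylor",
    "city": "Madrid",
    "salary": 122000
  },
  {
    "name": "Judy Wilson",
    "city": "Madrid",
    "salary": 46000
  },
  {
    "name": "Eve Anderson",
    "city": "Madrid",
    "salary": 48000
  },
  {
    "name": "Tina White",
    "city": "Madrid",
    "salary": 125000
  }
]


Group by: city

Groups:
  Madrid: 6 people, avg salary = 548000/6 ≈ $91333.33
  Moscow: 2 people, avg salary = 145000/2 = $72500
  Vienna: 2 people, avg salary = 281000/2 = $140500

Highest average salary: Vienna ($140500)

Vienna ($140500)


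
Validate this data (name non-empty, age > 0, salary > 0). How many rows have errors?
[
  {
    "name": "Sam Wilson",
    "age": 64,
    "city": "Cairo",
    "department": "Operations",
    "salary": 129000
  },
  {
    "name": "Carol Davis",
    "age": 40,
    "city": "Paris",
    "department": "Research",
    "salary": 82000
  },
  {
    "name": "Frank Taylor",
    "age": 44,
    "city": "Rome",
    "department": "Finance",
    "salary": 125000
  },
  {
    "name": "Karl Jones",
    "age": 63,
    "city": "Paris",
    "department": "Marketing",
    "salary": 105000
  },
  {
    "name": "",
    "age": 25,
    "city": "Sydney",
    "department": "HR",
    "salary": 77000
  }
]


Validating 5 records:
Rules: name non-empty, age > 0, salary > 0

  Row 1 (Sam Wilson): OK
  Row 2 (Carol Davis): OK
  Row 3 (Frank Taylor): OK
  Row 4 (Karl Jones): OK
  Row 5 (???): empty name

Total errors: 1

1 errors


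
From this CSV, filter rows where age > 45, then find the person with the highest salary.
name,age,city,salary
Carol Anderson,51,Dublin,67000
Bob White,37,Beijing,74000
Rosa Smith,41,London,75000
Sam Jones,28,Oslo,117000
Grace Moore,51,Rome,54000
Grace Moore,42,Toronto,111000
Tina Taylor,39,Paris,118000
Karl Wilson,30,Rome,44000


Filter: age > 45
Sort by: salary (descending)

Filtered records (2):
  Carol Anderson, age 51, salary $67000
  Grace Moore, age 51, salary $54000

Highest salary: Carol Anderson ($67000)

Carol Anderson


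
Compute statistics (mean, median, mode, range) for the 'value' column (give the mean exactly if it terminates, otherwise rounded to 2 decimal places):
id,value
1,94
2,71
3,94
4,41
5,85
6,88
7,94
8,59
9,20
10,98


Data: [94, 71, 94, 41, 85, 88, 94, 59, 20, 98]
Count: 10
Sum: 744
Mean: 744/10 = 74.4
Sorted: [20, 41, 59, 71, 85, 88, 94, 94, 94, 98]
Median: 86.5
Mode: 94 (3 times)
Range: 98 - 20 = 78
Min: 20, Max: 98

mean=74.4, median=86.5, mode=94, range=78


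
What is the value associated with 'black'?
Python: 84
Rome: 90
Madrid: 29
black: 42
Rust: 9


Looking up key 'black'
Value: 42

42


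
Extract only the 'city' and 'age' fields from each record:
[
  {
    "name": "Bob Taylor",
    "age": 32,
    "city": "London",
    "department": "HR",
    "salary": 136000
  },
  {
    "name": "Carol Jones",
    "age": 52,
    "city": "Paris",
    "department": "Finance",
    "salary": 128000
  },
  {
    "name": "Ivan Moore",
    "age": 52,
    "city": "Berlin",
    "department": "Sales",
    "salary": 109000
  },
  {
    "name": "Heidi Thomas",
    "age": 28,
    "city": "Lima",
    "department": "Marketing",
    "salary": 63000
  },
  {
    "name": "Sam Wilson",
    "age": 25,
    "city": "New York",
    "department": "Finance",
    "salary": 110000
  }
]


Original: 5 records with fields: name, age, city, department, salary
Keep: ['city', 'age']
Drop: ['name', 'department', 'salary']
Result: 5 records, 2 fields each

[
  {
    "city": "London",
    "age": 32
  },
  {
    "city": "Paris",
    "age": 52
  },
  {
    "city": "Berlin",
    "age": 52
  },
  {
    "city": "Lima",
    "age": 28
  },
  {
    "city": "New York",
    "age": 25
  }
]


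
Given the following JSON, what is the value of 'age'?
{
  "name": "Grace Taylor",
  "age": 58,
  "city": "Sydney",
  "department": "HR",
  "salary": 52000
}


Looking up field 'age'
Value: 58

58


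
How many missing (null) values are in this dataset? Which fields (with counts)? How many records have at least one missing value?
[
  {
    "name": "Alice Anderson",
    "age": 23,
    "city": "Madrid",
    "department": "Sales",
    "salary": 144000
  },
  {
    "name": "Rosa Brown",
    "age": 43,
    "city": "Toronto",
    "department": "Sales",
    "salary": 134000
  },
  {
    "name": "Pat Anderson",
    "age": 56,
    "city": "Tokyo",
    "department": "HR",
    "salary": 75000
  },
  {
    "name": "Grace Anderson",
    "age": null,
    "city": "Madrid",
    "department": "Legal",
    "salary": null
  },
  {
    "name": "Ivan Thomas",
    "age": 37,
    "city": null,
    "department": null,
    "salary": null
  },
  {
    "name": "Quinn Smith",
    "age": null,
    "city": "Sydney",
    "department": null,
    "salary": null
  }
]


Checking for missing (null) values in 6 records:

  Alice Anderson: complete
  Rosa Brown: complete
  Pat Anderson: complete
  Grace Anderson: age, salary
  Ivan Thomas: city, department, salary
  Quinn Smith: age, department, salary

Per field:
  name: 0 missing
  age: 2 missing
  city: 1 missing
  department: 2 missing
  salary: 3 missing

Total missing values: 8
Records with any missing: 3

8 missing values (age: 2, city: 1, department: 2, salary: 3); 3 incomplete records


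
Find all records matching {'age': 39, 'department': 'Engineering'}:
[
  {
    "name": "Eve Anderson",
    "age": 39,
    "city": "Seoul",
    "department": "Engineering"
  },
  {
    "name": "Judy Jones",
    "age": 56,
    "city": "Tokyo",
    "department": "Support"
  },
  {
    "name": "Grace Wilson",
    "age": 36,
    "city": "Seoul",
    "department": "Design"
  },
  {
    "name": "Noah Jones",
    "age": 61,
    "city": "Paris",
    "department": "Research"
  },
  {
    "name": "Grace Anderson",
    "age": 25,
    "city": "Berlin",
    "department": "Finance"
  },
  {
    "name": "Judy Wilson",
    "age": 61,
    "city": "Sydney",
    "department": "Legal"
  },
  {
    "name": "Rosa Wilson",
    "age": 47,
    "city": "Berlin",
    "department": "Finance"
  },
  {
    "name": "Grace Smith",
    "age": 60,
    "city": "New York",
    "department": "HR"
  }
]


Search criteria: {'age': 39, 'department': 'Engineering'}

Checking 8 records:
  Eve Anderson: {age: 39, department: Engineering} <-- MATCH
  Judy Jones: {age: 56, department: Support}
  Grace Wilson: {age: 36, department: Design}
  Noah Jones: {age: 61, department: Research}
  Grace Anderson: {age: 25, department: Finance}
  Judy Wilson: {age: 61, department: Legal}
  Rosa Wilson: {age: 47, department: Finance}
  Grace Smith: {age: 60, department: HR}

Matches: ["Eve Anderson"]

["Eve Anderson"]


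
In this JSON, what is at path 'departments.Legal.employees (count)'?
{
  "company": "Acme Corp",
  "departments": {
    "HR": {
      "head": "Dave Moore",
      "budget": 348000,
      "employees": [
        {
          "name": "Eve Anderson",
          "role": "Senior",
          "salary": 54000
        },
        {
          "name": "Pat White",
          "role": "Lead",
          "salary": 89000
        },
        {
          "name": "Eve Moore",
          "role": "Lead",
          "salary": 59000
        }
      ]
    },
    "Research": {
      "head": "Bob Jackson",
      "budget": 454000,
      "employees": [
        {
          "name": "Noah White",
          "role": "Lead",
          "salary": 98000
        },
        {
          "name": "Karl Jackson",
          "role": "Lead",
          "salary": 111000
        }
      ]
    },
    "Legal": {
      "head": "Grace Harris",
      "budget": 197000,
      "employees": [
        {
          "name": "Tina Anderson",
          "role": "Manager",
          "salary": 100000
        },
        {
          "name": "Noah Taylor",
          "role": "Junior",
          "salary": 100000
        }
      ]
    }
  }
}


Path: departments.Legal.employees (count)

Navigate:
  -> departments
  -> Legal
  -> employees (array, length 2)

2


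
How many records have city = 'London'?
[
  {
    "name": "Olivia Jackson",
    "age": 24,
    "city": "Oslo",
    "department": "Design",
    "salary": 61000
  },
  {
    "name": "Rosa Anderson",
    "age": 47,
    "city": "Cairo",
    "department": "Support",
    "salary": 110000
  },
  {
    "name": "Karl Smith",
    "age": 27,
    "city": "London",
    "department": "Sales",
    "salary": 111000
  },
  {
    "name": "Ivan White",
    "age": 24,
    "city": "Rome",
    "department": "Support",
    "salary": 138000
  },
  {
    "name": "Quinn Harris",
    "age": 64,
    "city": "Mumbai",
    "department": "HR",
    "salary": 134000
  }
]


Data: 5 records
Condition: city = 'London'

Checking each record:
  Olivia Jackson: Oslo
  Rosa Anderson: Cairo
  Karl Smith: London MATCH
  Ivan White: Rome
  Quinn Harris: Mumbai

Count: 1

1


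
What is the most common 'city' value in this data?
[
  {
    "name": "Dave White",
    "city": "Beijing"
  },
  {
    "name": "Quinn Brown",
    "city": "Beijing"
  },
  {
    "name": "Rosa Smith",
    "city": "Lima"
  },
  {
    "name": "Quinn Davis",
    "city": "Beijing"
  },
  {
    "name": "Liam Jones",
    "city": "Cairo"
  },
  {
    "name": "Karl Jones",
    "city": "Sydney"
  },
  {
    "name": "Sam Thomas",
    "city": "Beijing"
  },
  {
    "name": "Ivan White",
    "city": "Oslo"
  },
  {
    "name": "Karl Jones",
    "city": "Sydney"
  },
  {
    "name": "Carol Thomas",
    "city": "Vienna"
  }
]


Counting 'city' values across 10 records:

  Beijing: 4 ####
  Sydney: 2 ##
  Lima: 1 #
  Cairo: 1 #
  Oslo: 1 #
  Vienna: 1 #

Most common: Beijing (4 times)

Beijing (4 times)


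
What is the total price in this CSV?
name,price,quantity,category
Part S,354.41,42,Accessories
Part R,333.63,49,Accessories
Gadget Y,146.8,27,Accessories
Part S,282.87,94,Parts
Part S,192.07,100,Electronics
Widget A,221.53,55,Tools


Computing total price:
Values: [354.41, 333.63, 146.8, 282.87, 192.07, 221.53]
Sum = 1531.31

1531.31


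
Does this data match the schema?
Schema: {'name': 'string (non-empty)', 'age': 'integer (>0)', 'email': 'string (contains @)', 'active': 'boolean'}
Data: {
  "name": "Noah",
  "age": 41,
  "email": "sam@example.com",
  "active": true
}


Validating each field against schema:
  name: OK (non-empty string)
  age: OK (positive integer)
  email: OK (string with @)
  active: OK (boolean)

Result: VALID

VALID


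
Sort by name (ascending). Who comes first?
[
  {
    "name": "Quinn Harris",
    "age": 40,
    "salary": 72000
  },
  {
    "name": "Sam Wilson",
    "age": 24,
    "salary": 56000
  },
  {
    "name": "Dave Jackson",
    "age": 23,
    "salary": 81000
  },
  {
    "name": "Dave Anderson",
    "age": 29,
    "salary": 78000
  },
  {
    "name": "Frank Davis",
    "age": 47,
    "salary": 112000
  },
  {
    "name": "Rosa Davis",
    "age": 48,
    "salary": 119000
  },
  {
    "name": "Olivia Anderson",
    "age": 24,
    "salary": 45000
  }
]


Sort by: name (ascending)

Sorted order:
  1. Dave Anderson (name = Dave Anderson)
  2. Dave Jackson (name = Dave Jackson)
  3. Frank Davis (name = Frank Davis)
  4. Olivia Anderson (name = Olivia Anderson)
  5. Quinn Harris (name = Quinn Harris)
  6. Rosa Davis (name = Rosa Davis)
  7. Sam Wilson (name = Sam Wilson)

First: Dave Anderson

Dave Anderson


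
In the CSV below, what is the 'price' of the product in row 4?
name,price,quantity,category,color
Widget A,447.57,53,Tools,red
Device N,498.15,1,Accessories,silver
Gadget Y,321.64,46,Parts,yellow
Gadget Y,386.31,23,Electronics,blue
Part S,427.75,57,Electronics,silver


Query: Row 4 ('Gadget Y'), column 'price'
Value: 386.31

386.31


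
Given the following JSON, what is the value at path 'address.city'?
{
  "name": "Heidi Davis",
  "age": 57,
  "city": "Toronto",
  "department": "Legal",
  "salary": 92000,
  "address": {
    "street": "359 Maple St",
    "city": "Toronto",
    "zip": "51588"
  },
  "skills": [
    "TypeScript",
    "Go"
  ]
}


Query: address.city
Path: address -> city
Value: Toronto

Toronto


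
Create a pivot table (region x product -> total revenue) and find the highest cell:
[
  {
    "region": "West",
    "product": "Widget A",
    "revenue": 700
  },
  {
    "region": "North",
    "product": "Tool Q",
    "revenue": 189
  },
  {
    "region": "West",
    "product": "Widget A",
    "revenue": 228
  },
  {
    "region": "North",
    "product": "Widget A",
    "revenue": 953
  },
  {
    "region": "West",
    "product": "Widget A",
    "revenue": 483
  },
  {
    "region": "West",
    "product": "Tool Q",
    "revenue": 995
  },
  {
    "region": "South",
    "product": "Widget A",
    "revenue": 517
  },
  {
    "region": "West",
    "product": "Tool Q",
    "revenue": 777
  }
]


Pivot: region (rows) x product (columns) -> total revenue

     Tool Q        Widget A    
North          189           953  
South            0           517  
West          1772          1411  

Highest: West / Tool Q = $1772

West / Tool Q = $1772


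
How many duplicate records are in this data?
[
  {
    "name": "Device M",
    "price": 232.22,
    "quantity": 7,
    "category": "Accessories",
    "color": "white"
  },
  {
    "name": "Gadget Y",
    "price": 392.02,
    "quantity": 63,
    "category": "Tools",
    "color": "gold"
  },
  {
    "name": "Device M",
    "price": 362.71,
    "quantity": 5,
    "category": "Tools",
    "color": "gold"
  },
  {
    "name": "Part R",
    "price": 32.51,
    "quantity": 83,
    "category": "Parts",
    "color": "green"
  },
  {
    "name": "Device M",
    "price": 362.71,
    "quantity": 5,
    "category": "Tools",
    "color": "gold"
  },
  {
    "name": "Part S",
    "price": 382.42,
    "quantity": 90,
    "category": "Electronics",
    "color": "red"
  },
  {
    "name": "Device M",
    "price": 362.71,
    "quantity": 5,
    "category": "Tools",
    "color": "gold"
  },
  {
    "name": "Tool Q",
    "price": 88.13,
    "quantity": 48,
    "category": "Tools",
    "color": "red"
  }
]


Checking 8 records for duplicates:

  Row 1: Device M ($232.22, qty 7)
  Row 2: Gadget Y ($392.02, qty 63)
  Row 3: Device M ($362.71, qty 5)
  Row 4: Part R ($32.51, qty 83)
  Row 5: Device M ($362.71, qty 5) <-- DUPLICATE
  Row 6: Part S ($382.42, qty 90)
  Row 7: Device M ($362.71, qty 5) <-- DUPLICATE
  Row 8: Tool Q ($88.13, qty 48)

Duplicates found: 2
Unique records: 6

2 duplicates, 6 unique


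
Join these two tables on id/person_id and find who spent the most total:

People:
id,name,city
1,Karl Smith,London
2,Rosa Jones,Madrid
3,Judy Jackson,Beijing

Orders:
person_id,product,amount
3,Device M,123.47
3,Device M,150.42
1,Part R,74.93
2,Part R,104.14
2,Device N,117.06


Join on: people.id = orders.person_id

Joined rows:
  Judy Jackson (Beijing) bought Device M for $123.47
  Judy Jackson (Beijing) bought Device M for $150.42
  Karl Smith (London) bought Part R for $74.93
  Rosa Jones (Madrid) bought Part R for $104.14
  Rosa Jones (Madrid) bought Device N for $117.06

Total per person:
  Judy Jackson: $273.89
  Rosa Jones: $221.20
  Karl Smith: $74.93

Top spender: Judy Jackson ($273.89)

Judy Jackson ($273.89)


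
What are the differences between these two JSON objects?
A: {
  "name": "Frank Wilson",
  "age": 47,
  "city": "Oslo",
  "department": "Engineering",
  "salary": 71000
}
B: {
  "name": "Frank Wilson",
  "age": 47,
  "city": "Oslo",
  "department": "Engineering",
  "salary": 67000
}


Comparing each field (in key order):
  name: same
  age: same
  city: same
  department: same
  salary: DIFFERENT
Differences:
  salary: 71000 -> 67000

1 field(s) changed

1 change: salary


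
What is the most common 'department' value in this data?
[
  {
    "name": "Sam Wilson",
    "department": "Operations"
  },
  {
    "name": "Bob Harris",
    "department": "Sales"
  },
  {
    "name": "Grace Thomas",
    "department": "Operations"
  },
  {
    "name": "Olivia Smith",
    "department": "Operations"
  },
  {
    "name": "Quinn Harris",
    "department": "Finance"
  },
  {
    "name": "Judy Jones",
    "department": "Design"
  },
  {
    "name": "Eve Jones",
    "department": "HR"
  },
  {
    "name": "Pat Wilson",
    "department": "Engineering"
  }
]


Counting 'department' values across 8 records:

  Operations: 3 ###
  Sales: 1 #
  Finance: 1 #
  Design: 1 #
  HR: 1 #
  Engineering: 1 #

Most common: Operations (3 times)

Operations (3 times)


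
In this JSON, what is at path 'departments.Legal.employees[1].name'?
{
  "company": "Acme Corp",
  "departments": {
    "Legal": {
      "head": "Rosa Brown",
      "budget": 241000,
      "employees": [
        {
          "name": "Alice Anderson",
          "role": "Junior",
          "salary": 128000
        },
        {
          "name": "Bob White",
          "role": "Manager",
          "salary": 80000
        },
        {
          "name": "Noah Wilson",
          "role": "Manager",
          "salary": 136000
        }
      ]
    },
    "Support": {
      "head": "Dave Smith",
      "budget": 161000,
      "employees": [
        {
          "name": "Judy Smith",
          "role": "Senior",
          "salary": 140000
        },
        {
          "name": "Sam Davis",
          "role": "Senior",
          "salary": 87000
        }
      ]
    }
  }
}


Path: departments.Legal.employees[1].name

Navigate:
  -> departments
  -> Legal
  -> employees[1].name = 'Bob White'

Bob White


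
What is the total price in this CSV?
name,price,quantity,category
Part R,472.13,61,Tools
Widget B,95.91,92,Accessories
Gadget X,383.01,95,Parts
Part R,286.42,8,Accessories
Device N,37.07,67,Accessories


Computing total price:
Values: [472.13, 95.91, 383.01, 286.42, 37.07]
Sum = 1274.54

1274.54


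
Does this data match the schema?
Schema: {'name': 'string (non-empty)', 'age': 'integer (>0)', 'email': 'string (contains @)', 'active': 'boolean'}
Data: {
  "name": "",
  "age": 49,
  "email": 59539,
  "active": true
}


Validating each field against schema:
  name: FAIL ("" is an empty string)
  age: OK (positive integer)
  email: FAIL (59539 is not a string)
  active: OK (boolean)

Result: INVALID (2 errors: name, email)

INVALID (2 errors: name, email)


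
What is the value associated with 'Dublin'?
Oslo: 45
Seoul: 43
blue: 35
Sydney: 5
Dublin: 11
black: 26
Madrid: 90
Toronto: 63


Looking up key 'Dublin'
Value: 11

11


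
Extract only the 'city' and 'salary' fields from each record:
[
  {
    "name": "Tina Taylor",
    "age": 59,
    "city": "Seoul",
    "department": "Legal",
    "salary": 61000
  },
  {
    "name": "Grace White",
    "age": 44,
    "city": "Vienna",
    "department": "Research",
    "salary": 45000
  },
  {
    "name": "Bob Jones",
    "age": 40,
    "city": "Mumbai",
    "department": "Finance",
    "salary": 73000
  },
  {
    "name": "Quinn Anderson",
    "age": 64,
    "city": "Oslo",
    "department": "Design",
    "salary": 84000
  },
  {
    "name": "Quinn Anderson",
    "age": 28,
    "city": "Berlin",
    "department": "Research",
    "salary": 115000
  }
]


Original: 5 records with fields: name, age, city, department, salary
Keep: ['city', 'salary']
Drop: ['name', 'age', 'department']
Result: 5 records, 2 fields each

[
  {
    "city": "Seoul",
    "salary": 61000
  },
  {
    "city": "Vienna",
    "salary": 45000
  },
  {
    "city": "Mumbai",
    "salary": 73000
  },
  {
    "city": "Oslo",
    "salary": 84000
  },
  {
    "city": "Berlin",
    "salary": 115000
  }
]


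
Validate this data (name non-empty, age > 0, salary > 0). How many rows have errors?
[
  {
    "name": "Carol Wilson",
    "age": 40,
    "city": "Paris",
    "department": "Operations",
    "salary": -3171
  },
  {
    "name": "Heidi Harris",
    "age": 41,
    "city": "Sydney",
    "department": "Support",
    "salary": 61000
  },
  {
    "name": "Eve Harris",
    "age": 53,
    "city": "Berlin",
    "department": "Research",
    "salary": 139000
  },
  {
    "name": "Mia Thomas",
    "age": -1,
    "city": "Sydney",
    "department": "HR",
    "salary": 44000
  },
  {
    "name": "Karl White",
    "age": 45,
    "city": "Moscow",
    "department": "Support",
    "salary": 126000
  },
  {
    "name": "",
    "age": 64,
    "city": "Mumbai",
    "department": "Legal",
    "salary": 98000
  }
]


Validating 6 records:
Rules: name non-empty, age > 0, salary > 0

  Row 1 (Carol Wilson): negative salary: -3171
  Row 2 (Heidi Harris): OK
  Row 3 (Eve Harris): OK
  Row 4 (Mia Thomas): negative age: -1
  Row 5 (Karl White): OK
  Row 6 (???): empty name

Total errors: 3

3 errors


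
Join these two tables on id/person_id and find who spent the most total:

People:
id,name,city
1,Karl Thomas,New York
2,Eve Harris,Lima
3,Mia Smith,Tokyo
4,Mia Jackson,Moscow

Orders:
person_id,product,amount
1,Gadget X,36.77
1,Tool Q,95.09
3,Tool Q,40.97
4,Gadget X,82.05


Join on: people.id = orders.person_id

Joined rows:
  Karl Thomas (New York) bought Gadget X for $36.77
  Karl Thomas (New York) bought Tool Q for $95.09
  Mia Smith (Tokyo) bought Tool Q for $40.97
  Mia Jackson (Moscow) bought Gadget X for $82.05

Total per person:
  Karl Thomas: $131.86
  Mia Jackson: $82.05
  Mia Smith: $40.97

Top spender: Karl Thomas ($131.86)

Karl Thomas ($131.86)


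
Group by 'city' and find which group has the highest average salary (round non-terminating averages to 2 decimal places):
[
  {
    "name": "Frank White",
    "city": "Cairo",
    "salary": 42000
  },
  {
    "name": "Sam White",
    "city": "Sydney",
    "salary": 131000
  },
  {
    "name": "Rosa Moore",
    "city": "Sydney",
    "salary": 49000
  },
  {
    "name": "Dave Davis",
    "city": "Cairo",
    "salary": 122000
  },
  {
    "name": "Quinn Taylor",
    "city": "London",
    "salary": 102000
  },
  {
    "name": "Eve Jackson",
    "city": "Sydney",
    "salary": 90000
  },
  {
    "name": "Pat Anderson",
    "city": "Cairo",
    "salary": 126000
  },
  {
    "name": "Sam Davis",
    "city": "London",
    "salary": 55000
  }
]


Group by: city

Groups:
  Cairo: 3 people, avg salary = 290000/3 ≈ $96666.67
  London: 2 people, avg salary = 157000/2 = $78500
  Sydney: 3 people, avg salary = 270000/3 = $90000

Highest average salary: Cairo (≈$96666.67)

Cairo (≈$96666.67)


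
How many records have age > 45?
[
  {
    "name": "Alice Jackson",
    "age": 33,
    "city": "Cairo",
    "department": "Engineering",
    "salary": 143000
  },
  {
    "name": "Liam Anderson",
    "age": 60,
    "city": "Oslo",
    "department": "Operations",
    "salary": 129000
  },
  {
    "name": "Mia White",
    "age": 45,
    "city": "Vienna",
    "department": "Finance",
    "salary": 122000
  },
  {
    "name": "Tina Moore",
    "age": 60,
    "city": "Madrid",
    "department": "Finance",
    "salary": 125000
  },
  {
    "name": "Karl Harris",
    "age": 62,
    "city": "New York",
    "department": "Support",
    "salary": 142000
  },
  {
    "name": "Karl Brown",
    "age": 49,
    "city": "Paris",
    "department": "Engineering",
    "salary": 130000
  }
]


Data: 6 records
Condition: age > 45

Checking each record:
  Alice Jackson: 33
  Liam Anderson: 60 MATCH
  Mia White: 45
  Tina Moore: 60 MATCH
  Karl Harris: 62 MATCH
  Karl Brown: 49 MATCH

Count: 4

4


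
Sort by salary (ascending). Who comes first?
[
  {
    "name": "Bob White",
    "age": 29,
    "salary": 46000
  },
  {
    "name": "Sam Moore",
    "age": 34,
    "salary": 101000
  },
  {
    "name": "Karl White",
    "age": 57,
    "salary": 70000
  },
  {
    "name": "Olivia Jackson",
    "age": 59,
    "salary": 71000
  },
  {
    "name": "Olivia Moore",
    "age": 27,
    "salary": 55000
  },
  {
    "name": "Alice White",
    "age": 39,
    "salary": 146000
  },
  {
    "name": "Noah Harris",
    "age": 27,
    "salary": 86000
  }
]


Sort by: salary (ascending)

Sorted order:
  1. Bob White (salary = 46000)
  2. Olivia Moore (salary = 55000)
  3. Karl White (salary = 70000)
  4. Olivia Jackson (salary = 71000)
  5. Noah Harris (salary = 86000)
  6. Sam Moore (salary = 101000)
  7. Alice White (salary = 146000)

First: Bob White

Bob White
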